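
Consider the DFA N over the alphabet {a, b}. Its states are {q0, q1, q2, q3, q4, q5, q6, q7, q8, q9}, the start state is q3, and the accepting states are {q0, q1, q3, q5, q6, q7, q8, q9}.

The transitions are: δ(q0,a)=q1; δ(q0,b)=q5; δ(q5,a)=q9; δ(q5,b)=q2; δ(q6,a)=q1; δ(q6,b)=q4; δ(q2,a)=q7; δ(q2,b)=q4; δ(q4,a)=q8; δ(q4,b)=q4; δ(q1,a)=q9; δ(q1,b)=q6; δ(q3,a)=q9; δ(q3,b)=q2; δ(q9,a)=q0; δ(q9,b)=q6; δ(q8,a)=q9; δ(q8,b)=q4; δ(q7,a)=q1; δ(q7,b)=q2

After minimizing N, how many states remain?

All states are reachable from the start state.
Start with accepting vs non-accepting: {q0,q1,q3,q5,q6,q7,q8,q9} | {q2,q4}.
Split {q0,q1,q3,q5,q6,q7,q8,q9} by δ(·,b) → {q3,q5,q6,q7,q8} and {q0,q1,q9}.
Stable partition: {q3,q5,q6,q7,q8} | {q2,q4} | {q0,q1,q9} — 3 equivalence classes.

3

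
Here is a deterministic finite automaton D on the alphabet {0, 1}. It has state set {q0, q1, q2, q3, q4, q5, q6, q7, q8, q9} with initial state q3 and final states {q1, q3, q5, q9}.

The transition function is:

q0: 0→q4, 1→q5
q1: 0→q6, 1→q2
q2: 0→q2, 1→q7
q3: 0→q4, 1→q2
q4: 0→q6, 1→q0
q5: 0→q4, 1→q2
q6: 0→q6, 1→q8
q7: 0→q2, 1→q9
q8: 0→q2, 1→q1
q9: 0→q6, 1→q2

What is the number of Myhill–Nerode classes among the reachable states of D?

3

Initial partition by acceptance: {q1,q3,q5,q9} | {q0,q2,q4,q6,q7,q8}.
Split {q0,q2,q4,q6,q7,q8} by δ(·,1) → {q0,q7,q8} and {q2,q4,q6}.
Stable partition: {q1,q3,q5,q9} | {q0,q7,q8} | {q2,q4,q6} — 3 equivalence classes.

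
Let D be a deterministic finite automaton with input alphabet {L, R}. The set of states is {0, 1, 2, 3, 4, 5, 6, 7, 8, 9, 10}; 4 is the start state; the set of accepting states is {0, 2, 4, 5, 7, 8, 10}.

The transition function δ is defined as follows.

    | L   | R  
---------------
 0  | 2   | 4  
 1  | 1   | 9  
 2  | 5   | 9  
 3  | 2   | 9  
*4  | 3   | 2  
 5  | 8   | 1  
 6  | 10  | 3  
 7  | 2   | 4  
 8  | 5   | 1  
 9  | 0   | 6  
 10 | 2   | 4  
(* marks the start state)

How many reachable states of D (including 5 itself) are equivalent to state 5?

First remove the unreachable states {7}; 10 states remain.
Initial partition by acceptance: {0,2,4,5,8,10} | {1,3,6,9}.
Split {0,2,4,5,8,10} by δ(·,L) → {0,2,5,8,10} and {4}.
On input R, block {0,2,5,8,10} splits into {2,5,8} and {0,10}.
Refine {1,3,6,9} on symbol L: members go to different blocks, giving {6,9} and {1} and {3}.
Split {2,5,8} by δ(·,R) → {5,8} and {2}.
On input R, block {6,9} splits into {6} and {9}.
Stable partition: {5,8} | {6} | {4} | {0,10} | {1} | {3} | {2} | {9} — 8 equivalence classes.
The equivalence class containing 5 is {5,8}, of size 2.

2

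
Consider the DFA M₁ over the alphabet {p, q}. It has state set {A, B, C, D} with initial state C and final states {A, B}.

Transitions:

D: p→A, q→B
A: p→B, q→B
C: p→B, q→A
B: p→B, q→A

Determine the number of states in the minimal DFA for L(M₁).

2

Reachable states from the start: {A,B,C}. Unreachable: {D} — drop them.
Initial partition by acceptance: {A,B} | {C}.
Stable partition: {A,B} | {C} — 2 equivalence classes.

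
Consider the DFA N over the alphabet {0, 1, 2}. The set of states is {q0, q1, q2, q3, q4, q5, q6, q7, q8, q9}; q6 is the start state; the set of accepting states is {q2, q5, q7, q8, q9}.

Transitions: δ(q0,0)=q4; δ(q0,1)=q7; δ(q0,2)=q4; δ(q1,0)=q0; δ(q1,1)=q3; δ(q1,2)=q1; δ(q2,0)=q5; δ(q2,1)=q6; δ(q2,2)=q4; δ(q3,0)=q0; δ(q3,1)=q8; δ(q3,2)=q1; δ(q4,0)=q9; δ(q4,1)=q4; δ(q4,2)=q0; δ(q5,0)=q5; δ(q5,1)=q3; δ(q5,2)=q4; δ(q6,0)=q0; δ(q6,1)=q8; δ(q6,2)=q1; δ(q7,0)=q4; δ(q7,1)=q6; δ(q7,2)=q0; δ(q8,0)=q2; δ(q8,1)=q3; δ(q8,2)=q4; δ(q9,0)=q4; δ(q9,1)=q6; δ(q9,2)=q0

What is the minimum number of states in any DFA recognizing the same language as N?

Every state is reachable, so we keep all 10.
P0 = {q2,q5,q7,q8,q9} | {q0,q1,q3,q4,q6}.
On input 0, block {q2,q5,q7,q8,q9} splits into {q2,q5,q8} and {q7,q9}.
On input 0, block {q0,q1,q3,q4,q6} splits into {q0,q1,q3,q6} and {q4}.
On input 0, block {q0,q1,q3,q6} splits into {q1,q3,q6} and {q0}.
Split {q1,q3,q6} by δ(·,1) → {q3,q6} and {q1}.
The partition is now stable with 6 blocks: {q2,q5,q8} | {q3,q6} | {q7,q9} | {q4} | {q0} | {q1}.

6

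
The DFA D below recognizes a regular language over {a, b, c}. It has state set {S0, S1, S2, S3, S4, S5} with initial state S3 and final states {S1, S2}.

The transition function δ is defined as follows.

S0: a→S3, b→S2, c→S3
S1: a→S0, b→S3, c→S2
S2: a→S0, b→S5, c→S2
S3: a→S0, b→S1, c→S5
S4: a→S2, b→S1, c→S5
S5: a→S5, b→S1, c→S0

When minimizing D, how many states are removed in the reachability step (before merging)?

Starting at S3 and following transitions, the reachable set is {S0, S1, S2, S3, S5}. That leaves S4 unreachable — 1 in total.

1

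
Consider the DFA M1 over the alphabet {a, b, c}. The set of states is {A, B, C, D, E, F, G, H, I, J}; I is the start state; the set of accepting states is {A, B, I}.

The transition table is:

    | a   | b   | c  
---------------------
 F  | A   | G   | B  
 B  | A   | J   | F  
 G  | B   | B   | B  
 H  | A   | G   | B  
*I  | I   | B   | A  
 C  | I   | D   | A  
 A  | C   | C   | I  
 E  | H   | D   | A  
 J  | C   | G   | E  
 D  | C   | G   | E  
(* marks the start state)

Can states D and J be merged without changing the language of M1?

Yes

Every state is reachable, so we keep all 10.
Start with accepting vs non-accepting: {A,B,I} | {C,D,E,F,G,H,J}.
On input a, block {A,B,I} splits into {B,I} and {A}.
Refine {B,I} on symbol a: members go to different blocks, giving {B} and {I}.
Split {C,D,E,F,G,H,J} by δ(·,a) → {D,E,J} and {F,H} and {C} and {G}.
Split {D,E,J} by δ(·,a) → {D,J} and {E}.
No further refinement is possible. Final partition (8 blocks): {B} | {D,J} | {A} | {I} | {F,H} | {C} | {G} | {E}.
D and J lie in the same block of the stable partition, so they are equivalent — no string distinguishes them.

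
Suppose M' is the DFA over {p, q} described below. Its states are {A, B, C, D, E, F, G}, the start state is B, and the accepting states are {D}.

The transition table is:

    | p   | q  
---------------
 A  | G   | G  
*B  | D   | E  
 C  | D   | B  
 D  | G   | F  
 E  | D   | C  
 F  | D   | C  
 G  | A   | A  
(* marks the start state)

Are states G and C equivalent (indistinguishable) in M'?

Every state is reachable, so we keep all 7.
Start with accepting vs non-accepting: {D} | {A,B,C,E,F,G}.
Split {A,B,C,E,F,G} by δ(·,p) → {B,C,E,F} and {A,G}.
Stable partition: {D} | {B,C,E,F} | {A,G} — 3 equivalence classes.
G and C end up in different blocks, so they are distinguishable. For instance, the string 'p' is accepted from only C.

No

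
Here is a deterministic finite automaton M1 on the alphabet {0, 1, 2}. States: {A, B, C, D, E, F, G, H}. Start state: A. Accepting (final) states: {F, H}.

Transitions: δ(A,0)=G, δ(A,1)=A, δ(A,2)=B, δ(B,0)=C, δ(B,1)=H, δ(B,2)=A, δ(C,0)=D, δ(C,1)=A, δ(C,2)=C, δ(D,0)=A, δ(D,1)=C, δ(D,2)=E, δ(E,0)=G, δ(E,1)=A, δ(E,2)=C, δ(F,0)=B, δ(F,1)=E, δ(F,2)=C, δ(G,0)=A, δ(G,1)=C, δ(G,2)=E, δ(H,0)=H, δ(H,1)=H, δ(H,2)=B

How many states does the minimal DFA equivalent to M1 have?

5

States {F} cannot be reached from the start state, so discard them.
Initial partition by acceptance: {H} | {A,B,C,D,E,G}.
On input 1, block {A,B,C,D,E,G} splits into {A,C,D,E,G} and {B}.
Refine {A,C,D,E,G} on symbol 2: members go to different blocks, giving {C,D,E,G} and {A}.
Refine {C,D,E,G} on symbol 0: members go to different blocks, giving {C,E} and {D,G}.
Stable partition: {H} | {C,E} | {B} | {A} | {D,G} — 5 equivalence classes.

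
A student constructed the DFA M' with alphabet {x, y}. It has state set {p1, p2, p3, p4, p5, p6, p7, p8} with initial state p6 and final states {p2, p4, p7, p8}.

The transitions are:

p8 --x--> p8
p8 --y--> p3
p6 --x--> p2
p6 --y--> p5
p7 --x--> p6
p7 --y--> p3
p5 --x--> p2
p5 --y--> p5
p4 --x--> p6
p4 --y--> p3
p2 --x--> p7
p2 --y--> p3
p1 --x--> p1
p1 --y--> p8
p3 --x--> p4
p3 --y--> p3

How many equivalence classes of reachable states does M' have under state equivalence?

4

States {p1,p8} cannot be reached from the start state, so discard them.
Initial partition by acceptance: {p2,p4,p7} | {p3,p5,p6}.
On input x, block {p2,p4,p7} splits into {p4,p7} and {p2}.
Refine {p3,p5,p6} on symbol x: members go to different blocks, giving {p5,p6} and {p3}.
Stable partition: {p4,p7} | {p5,p6} | {p2} | {p3} — 4 equivalence classes.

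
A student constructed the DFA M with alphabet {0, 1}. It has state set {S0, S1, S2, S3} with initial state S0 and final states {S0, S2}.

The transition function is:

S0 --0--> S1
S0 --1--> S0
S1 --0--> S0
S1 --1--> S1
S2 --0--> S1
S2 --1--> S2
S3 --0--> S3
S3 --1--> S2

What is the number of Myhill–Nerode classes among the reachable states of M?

2

Reachable states from the start: {S0,S1}. Unreachable: {S2,S3} — drop them.
Initial partition by acceptance: {S0} | {S1}.
No further refinement is possible. Final partition (2 blocks): {S0} | {S1}.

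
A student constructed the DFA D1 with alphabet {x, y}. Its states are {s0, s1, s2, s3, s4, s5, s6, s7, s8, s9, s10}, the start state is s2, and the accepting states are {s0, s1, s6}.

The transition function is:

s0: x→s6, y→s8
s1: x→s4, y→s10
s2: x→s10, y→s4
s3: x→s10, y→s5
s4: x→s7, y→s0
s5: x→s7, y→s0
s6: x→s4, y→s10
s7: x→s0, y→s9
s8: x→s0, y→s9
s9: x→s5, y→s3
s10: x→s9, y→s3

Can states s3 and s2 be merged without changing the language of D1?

Yes

Reachable states from the start: {s0,s2,s3,s4,s5,s6,s7,s8,s9,s10}. Unreachable: {s1} — drop them.
Start with accepting vs non-accepting: {s0,s6} | {s2,s3,s4,s5,s7,s8,s9,s10}.
Refine {s0,s6} on symbol x: members go to different blocks, giving {s0} and {s6}.
Refine {s2,s3,s4,s5,s7,s8,s9,s10} on symbol x: members go to different blocks, giving {s2,s3,s4,s5,s9,s10} and {s7,s8}.
Split {s2,s3,s4,s5,s9,s10} by δ(·,x) → {s2,s3,s9,s10} and {s4,s5}.
Split {s2,s3,s9,s10} by δ(·,x) → {s2,s3,s10} and {s9}.
On input x, block {s2,s3,s10} splits into {s2,s3} and {s10}.
Stable partition: {s0} | {s2,s3} | {s6} | {s7,s8} | {s4,s5} | {s9} | {s10} — 7 equivalence classes.
s3 and s2 lie in the same block of the stable partition, so they are equivalent — no string distinguishes them.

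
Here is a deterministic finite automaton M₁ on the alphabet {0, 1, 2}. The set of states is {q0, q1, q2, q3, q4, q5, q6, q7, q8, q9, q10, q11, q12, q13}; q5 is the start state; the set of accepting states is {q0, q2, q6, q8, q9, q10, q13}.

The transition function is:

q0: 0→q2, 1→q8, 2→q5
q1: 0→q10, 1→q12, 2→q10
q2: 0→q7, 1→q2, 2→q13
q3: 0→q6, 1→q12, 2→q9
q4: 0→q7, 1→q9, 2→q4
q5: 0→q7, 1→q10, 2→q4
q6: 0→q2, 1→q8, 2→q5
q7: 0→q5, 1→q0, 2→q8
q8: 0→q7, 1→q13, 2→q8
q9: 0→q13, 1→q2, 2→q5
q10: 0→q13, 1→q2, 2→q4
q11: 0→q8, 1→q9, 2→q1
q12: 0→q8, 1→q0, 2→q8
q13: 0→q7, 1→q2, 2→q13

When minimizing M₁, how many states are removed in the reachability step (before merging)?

Starting at q5 and following transitions, the reachable set is {q0, q2, q4, q5, q7, q8, q9, q10, q13}. That leaves q1, q3, q6, q11, q12 unreachable — 5 in total.

5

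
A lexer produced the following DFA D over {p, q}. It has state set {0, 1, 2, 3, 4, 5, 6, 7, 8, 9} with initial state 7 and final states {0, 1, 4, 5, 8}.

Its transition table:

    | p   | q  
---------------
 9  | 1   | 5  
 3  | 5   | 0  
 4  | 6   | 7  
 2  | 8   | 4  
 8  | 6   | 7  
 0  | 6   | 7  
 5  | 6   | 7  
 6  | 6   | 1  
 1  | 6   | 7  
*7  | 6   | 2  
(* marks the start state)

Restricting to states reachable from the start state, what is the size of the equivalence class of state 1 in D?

First remove the unreachable states {0,3,5,9}; 6 states remain.
Start with accepting vs non-accepting: {1,4,8} | {2,6,7}.
On input p, block {2,6,7} splits into {6,7} and {2}.
Split {6,7} by δ(·,q) → {6} and {7}.
The partition is now stable with 4 blocks: {1,4,8} | {6} | {2} | {7}.
State 1 belongs to the block {1,4,8}, which has 3 states.

3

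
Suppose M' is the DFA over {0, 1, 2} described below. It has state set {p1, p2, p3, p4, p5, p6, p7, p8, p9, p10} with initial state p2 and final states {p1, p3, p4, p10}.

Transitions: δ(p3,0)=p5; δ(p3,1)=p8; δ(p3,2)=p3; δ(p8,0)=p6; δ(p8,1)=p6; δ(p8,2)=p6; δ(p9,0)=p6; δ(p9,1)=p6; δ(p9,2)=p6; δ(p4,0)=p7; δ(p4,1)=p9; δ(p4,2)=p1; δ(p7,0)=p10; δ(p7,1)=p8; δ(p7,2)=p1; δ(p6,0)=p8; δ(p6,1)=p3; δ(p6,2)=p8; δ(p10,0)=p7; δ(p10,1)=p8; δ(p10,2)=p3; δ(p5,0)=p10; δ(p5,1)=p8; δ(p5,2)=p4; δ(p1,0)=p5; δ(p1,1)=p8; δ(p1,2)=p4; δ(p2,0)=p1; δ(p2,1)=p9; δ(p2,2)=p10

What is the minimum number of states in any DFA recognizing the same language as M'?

Start with accepting vs non-accepting: {p1,p3,p4,p10} | {p2,p5,p6,p7,p8,p9}.
Refine {p2,p5,p6,p7,p8,p9} on symbol 0: members go to different blocks, giving {p2,p5,p7} and {p6,p8,p9}.
Refine {p6,p8,p9} on symbol 1: members go to different blocks, giving {p8,p9} and {p6}.
Stable partition: {p1,p3,p4,p10} | {p2,p5,p7} | {p8,p9} | {p6} — 4 equivalence classes.

4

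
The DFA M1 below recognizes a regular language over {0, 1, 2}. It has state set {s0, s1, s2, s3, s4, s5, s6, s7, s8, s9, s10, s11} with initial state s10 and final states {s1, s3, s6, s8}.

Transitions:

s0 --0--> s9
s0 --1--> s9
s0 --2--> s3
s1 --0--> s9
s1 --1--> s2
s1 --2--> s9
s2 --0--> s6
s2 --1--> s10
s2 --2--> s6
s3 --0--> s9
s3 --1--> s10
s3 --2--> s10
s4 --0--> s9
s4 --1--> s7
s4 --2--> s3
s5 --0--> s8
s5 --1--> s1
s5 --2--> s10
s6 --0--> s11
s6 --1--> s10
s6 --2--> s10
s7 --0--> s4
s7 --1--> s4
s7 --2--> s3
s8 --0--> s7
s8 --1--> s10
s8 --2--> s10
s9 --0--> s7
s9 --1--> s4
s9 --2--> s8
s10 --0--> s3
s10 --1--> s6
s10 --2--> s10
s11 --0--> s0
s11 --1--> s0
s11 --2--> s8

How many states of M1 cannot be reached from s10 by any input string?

3

Starting at s10 and following transitions, the reachable set is {s0, s3, s4, s6, s7, s8, s9, s10, s11}. That leaves s1, s2, s5 unreachable — 3 in total.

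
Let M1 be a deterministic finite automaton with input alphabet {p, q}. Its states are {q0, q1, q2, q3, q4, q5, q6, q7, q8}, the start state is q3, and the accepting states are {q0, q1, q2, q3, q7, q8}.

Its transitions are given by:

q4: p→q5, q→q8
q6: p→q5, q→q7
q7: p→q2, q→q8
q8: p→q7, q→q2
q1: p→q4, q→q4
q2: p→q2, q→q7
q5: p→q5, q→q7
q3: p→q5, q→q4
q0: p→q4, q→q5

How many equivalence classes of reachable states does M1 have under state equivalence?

States {q0,q1,q6} cannot be reached from the start state, so discard them.
P0 = {q2,q3,q7,q8} | {q4,q5}.
On input p, block {q2,q3,q7,q8} splits into {q2,q7,q8} and {q3}.
Stable partition: {q2,q7,q8} | {q4,q5} | {q3} — 3 equivalence classes.

3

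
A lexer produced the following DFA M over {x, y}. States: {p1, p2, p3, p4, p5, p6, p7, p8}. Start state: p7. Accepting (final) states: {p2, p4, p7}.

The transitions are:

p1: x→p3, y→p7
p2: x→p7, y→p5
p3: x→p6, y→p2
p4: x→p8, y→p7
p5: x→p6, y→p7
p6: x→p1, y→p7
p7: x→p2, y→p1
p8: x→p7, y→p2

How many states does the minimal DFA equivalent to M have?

States {p4,p8} cannot be reached from the start state, so discard them.
Initial partition by acceptance: {p2,p7} | {p1,p3,p5,p6}.
Stable partition: {p2,p7} | {p1,p3,p5,p6} — 2 equivalence classes.

2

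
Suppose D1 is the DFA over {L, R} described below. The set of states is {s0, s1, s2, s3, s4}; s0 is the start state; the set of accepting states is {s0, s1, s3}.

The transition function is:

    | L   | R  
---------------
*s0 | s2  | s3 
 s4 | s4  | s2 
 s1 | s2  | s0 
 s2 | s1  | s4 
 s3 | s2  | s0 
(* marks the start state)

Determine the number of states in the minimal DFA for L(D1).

3

Every state is reachable, so we keep all 5.
Start with accepting vs non-accepting: {s0,s1,s3} | {s2,s4}.
On input L, block {s2,s4} splits into {s2} and {s4}.
The partition is now stable with 3 blocks: {s0,s1,s3} | {s2} | {s4}.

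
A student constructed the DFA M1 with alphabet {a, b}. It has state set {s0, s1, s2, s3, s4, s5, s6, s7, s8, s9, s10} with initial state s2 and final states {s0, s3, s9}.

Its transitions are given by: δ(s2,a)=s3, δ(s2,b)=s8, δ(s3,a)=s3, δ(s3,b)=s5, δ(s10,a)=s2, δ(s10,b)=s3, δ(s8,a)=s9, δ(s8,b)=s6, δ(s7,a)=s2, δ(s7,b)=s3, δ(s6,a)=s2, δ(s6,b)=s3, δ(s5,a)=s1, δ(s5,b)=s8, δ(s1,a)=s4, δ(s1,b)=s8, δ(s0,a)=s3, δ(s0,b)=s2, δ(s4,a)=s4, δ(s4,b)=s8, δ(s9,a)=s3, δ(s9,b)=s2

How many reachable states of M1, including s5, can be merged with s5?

3

States {s0,s7,s10} cannot be reached from the start state, so discard them.
P0 = {s3,s9} | {s1,s2,s4,s5,s6,s8}.
Split {s1,s2,s4,s5,s6,s8} by δ(·,a) → {s1,s4,s5,s6} and {s2,s8}.
Split {s3,s9} by δ(·,b) → {s3} and {s9}.
Refine {s1,s4,s5,s6} on symbol a: members go to different blocks, giving {s1,s4,s5} and {s6}.
On input a, block {s2,s8} splits into {s2} and {s8}.
The partition is now stable with 6 blocks: {s3} | {s1,s4,s5} | {s2} | {s9} | {s6} | {s8}.
State s5 belongs to the block {s1,s4,s5}, which has 3 states.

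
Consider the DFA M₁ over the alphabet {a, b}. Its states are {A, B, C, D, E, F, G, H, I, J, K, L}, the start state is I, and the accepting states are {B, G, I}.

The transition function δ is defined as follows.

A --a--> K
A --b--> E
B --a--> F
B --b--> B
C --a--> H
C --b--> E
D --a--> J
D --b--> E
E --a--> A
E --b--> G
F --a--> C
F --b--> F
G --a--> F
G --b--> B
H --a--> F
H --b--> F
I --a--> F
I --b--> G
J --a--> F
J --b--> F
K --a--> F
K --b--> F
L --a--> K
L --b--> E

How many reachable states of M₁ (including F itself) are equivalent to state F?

States {D,J,L} cannot be reached from the start state, so discard them.
P0 = {B,G,I} | {A,C,E,F,H,K}.
Split {A,C,E,F,H,K} by δ(·,b) → {A,C,F,H,K} and {E}.
Split {A,C,F,H,K} by δ(·,b) → {F,H,K} and {A,C}.
Split {F,H,K} by δ(·,a) → {H,K} and {F}.
No further refinement is possible. Final partition (5 blocks): {B,G,I} | {H,K} | {E} | {A,C} | {F}.
State F belongs to the block {F}, which has 1 states.

1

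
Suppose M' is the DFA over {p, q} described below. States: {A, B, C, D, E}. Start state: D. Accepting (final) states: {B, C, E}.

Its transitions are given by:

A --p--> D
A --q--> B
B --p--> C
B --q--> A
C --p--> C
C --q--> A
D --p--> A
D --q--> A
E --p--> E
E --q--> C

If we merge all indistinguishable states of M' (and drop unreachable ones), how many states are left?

First remove the unreachable states {E}; 4 states remain.
P0 = {B,C} | {A,D}.
Split {A,D} by δ(·,q) → {A} and {D}.
Stable partition: {B,C} | {A} | {D} — 3 equivalence classes.

3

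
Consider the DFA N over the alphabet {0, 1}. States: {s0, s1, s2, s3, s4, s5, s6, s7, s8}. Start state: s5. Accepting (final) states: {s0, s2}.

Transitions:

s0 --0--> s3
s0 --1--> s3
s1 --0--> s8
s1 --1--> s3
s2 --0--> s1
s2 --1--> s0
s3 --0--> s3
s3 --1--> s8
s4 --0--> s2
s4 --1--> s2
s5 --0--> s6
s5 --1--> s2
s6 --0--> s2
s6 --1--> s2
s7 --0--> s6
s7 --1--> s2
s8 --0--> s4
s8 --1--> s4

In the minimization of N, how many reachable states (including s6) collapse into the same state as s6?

First remove the unreachable states {s7}; 8 states remain.
Initial partition by acceptance: {s0,s2} | {s1,s3,s4,s5,s6,s8}.
On input 1, block {s0,s2} splits into {s0} and {s2}.
Split {s1,s3,s4,s5,s6,s8} by δ(·,0) → {s1,s3,s5,s8} and {s4,s6}.
Refine {s1,s3,s5,s8} on symbol 0: members go to different blocks, giving {s1,s3} and {s5,s8}.
Refine {s1,s3} on symbol 0: members go to different blocks, giving {s1} and {s3}.
On input 1, block {s5,s8} splits into {s5} and {s8}.
No further refinement is possible. Final partition (7 blocks): {s0} | {s1} | {s2} | {s4,s6} | {s5} | {s3} | {s8}.
State s6 belongs to the block {s4,s6}, which has 2 states.

2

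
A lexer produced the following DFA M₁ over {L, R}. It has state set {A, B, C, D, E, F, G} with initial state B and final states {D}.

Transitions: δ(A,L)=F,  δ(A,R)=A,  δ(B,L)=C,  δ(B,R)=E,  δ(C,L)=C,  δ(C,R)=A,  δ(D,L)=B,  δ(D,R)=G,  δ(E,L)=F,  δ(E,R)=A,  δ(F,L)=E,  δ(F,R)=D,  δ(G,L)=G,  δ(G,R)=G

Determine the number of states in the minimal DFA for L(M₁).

5

All states are reachable from the start state.
P0 = {D} | {A,B,C,E,F,G}.
Split {A,B,C,E,F,G} by δ(·,R) → {A,B,C,E,G} and {F}.
Split {A,B,C,E,G} by δ(·,L) → {B,C,G} and {A,E}.
On input R, block {B,C,G} splits into {B,C} and {G}.
The partition is now stable with 5 blocks: {D} | {B,C} | {F} | {A,E} | {G}.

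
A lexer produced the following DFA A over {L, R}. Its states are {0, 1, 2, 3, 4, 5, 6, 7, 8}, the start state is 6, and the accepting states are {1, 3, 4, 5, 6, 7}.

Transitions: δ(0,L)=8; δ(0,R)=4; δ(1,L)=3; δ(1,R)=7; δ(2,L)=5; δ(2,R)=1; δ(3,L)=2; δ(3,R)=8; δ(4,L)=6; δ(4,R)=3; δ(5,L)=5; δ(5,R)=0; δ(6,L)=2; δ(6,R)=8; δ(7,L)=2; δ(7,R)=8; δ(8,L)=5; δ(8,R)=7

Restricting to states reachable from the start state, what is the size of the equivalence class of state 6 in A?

Initial partition by acceptance: {1,3,4,5,6,7} | {0,2,8}.
Split {1,3,4,5,6,7} by δ(·,L) → {1,4,5} and {3,6,7}.
Refine {1,4,5} on symbol L: members go to different blocks, giving {1,4} and {5}.
On input L, block {0,2,8} splits into {2,8} and {0}.
Refine {2,8} on symbol R: members go to different blocks, giving {2} and {8}.
No further refinement is possible. Final partition (6 blocks): {1,4} | {2} | {3,6,7} | {5} | {0} | {8}.
The equivalence class containing 6 is {3,6,7}, of size 3.

3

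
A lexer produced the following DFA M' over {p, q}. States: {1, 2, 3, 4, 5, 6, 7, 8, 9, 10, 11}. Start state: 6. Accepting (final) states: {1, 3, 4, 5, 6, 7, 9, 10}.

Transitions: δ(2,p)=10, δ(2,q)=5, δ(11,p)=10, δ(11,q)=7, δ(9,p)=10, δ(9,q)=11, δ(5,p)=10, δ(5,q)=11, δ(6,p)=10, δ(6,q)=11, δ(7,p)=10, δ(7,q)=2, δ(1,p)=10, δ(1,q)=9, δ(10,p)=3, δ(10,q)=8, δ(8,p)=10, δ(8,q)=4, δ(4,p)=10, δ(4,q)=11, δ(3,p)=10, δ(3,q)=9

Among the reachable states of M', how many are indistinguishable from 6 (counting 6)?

States {1} cannot be reached from the start state, so discard them.
P0 = {3,4,5,6,7,9,10} | {2,8,11}.
Split {3,4,5,6,7,9,10} by δ(·,q) → {4,5,6,7,9,10} and {3}.
Refine {4,5,6,7,9,10} on symbol p: members go to different blocks, giving {4,5,6,7,9} and {10}.
No further refinement is possible. Final partition (4 blocks): {4,5,6,7,9} | {2,8,11} | {3} | {10}.
State 6 belongs to the block {4,5,6,7,9}, which has 5 states.

5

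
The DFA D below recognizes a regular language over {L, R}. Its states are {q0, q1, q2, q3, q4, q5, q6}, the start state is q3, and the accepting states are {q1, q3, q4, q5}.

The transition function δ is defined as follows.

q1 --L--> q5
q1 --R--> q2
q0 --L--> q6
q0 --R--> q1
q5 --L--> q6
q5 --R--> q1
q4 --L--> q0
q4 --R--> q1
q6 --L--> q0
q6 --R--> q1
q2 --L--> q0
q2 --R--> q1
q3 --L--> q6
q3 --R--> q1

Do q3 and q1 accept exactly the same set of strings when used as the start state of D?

No

States {q4} cannot be reached from the start state, so discard them.
Initial partition by acceptance: {q1,q3,q5} | {q0,q2,q6}.
On input L, block {q1,q3,q5} splits into {q3,q5} and {q1}.
Stable partition: {q3,q5} | {q0,q2,q6} | {q1} — 3 equivalence classes.
q3 and q1 end up in different blocks, so they are distinguishable. For instance, the string 'L' is accepted from only q1.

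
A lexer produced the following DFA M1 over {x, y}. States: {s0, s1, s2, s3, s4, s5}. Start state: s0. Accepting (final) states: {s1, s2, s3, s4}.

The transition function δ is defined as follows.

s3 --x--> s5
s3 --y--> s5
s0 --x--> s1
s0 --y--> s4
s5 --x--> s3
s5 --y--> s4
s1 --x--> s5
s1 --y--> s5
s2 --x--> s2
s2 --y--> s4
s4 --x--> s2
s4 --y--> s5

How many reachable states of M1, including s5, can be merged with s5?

2

Every state is reachable, so we keep all 6.
P0 = {s1,s2,s3,s4} | {s0,s5}.
Refine {s1,s2,s3,s4} on symbol x: members go to different blocks, giving {s1,s3} and {s2,s4}.
On input y, block {s2,s4} splits into {s2} and {s4}.
No further refinement is possible. Final partition (4 blocks): {s1,s3} | {s0,s5} | {s2} | {s4}.
The equivalence class containing s5 is {s0,s5}, of size 2.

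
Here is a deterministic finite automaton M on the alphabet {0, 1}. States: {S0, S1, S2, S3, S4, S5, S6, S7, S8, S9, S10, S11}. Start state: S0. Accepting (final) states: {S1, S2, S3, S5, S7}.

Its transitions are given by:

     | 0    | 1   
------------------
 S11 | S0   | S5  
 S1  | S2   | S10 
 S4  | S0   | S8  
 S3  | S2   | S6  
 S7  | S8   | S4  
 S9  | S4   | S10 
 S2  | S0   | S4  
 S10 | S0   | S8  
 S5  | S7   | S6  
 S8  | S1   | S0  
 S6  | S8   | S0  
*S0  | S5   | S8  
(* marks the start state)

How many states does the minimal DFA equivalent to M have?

First remove the unreachable states {S3,S9,S11}; 9 states remain.
Initial partition by acceptance: {S1,S2,S5,S7} | {S0,S4,S6,S8,S10}.
Split {S1,S2,S5,S7} by δ(·,0) → {S1,S5} and {S2,S7}.
Split {S0,S4,S6,S8,S10} by δ(·,0) → {S4,S6,S10} and {S0,S8}.
Stable partition: {S1,S5} | {S4,S6,S10} | {S2,S7} | {S0,S8} — 4 equivalence classes.

4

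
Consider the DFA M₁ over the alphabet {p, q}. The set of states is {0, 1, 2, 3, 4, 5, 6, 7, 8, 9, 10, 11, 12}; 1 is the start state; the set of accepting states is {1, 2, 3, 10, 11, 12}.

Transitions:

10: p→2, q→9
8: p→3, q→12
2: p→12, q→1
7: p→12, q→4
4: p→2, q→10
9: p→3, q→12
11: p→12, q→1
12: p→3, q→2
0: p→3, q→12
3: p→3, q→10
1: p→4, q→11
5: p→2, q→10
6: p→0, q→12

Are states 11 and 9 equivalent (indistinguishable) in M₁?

No

Reachable states from the start: {1,2,3,4,9,10,11,12}. Unreachable: {0,5,6,7,8} — drop them.
P0 = {1,2,3,10,11,12} | {4,9}.
Refine {1,2,3,10,11,12} on symbol p: members go to different blocks, giving {2,3,10,11,12} and {1}.
Refine {2,3,10,11,12} on symbol q: members go to different blocks, giving {2,11} and {3,12} and {10}.
Split {4,9} by δ(·,p) → {4} and {9}.
Refine {3,12} on symbol q: members go to different blocks, giving {3} and {12}.
Stable partition: {2,11} | {4} | {1} | {3} | {10} | {9} | {12} — 7 equivalence classes.
11 and 9 end up in different blocks, so they are distinguishable. For instance, the string 'ε' is accepted from only 11.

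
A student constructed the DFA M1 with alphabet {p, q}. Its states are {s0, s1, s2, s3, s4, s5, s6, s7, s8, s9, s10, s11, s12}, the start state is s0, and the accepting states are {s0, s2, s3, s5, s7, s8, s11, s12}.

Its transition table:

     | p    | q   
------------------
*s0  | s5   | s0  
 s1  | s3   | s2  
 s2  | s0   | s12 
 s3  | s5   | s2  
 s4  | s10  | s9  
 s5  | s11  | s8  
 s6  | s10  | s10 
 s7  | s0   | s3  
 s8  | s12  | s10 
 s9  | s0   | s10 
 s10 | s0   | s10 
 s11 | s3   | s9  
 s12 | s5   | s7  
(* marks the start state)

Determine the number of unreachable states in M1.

3

Starting at s0 and following transitions, the reachable set is {s0, s2, s3, s5, s7, s8, s9, s10, s11, s12}. That leaves s1, s4, s6 unreachable — 3 in total.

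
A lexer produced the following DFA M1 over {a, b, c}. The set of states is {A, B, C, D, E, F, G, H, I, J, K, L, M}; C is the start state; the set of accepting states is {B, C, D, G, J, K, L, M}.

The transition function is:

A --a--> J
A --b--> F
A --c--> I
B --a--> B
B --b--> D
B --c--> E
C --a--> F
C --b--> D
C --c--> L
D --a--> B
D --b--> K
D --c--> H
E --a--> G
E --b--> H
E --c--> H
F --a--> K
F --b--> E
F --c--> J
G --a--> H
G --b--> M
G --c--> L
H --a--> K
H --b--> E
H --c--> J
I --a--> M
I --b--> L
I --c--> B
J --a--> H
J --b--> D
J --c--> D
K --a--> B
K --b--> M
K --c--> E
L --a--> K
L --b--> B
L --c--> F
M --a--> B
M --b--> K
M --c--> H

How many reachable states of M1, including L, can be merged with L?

3

First remove the unreachable states {A,I}; 11 states remain.
Initial partition by acceptance: {B,C,D,G,J,K,L,M} | {E,F,H}.
Refine {B,C,D,G,J,K,L,M} on symbol a: members go to different blocks, giving {B,D,K,L,M} and {C,G,J}.
Split {E,F,H} by δ(·,a) → {F,H} and {E}.
Refine {B,D,K,L,M} on symbol c: members go to different blocks, giving {D,L,M} and {B,K}.
The partition is now stable with 5 blocks: {D,L,M} | {F,H} | {C,G,J} | {E} | {B,K}.
The equivalence class containing L is {D,L,M}, of size 3.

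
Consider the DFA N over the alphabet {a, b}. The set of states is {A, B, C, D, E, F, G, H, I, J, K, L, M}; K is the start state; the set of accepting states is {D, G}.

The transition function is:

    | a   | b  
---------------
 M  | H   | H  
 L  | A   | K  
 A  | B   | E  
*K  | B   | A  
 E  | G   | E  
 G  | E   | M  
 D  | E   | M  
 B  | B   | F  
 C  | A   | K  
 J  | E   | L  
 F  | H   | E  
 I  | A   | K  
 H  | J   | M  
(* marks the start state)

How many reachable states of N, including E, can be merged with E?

First remove the unreachable states {C,D,I}; 10 states remain.
Start with accepting vs non-accepting: {G} | {A,B,E,F,H,J,K,L,M}.
Split {A,B,E,F,H,J,K,L,M} by δ(·,a) → {A,B,F,H,J,K,L,M} and {E}.
Refine {A,B,F,H,J,K,L,M} on symbol a: members go to different blocks, giving {A,B,F,H,K,L,M} and {J}.
Refine {A,B,F,H,K,L,M} on symbol a: members go to different blocks, giving {A,B,F,K,L,M} and {H}.
On input a, block {A,B,F,K,L,M} splits into {A,B,K,L} and {F,M}.
On input b, block {A,B,K,L} splits into {K,L} and {A} and {B}.
On input a, block {K,L} splits into {K} and {L}.
Split {F,M} by δ(·,b) → {F} and {M}.
Stable partition: {G} | {K} | {E} | {J} | {H} | {F} | {A} | {B} | {L} | {M} — 10 equivalence classes.
State E belongs to the block {E}, which has 1 states.

1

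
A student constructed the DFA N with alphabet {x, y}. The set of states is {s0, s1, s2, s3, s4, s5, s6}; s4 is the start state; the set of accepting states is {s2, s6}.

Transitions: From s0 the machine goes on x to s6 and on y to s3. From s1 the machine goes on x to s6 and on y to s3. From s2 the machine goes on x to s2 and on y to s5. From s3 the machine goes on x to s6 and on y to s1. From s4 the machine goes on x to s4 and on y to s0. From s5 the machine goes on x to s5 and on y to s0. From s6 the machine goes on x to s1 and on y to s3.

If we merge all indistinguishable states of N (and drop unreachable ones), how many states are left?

3

States {s2,s5} cannot be reached from the start state, so discard them.
P0 = {s6} | {s0,s1,s3,s4}.
Split {s0,s1,s3,s4} by δ(·,x) → {s0,s1,s3} and {s4}.
No further refinement is possible. Final partition (3 blocks): {s6} | {s0,s1,s3} | {s4}.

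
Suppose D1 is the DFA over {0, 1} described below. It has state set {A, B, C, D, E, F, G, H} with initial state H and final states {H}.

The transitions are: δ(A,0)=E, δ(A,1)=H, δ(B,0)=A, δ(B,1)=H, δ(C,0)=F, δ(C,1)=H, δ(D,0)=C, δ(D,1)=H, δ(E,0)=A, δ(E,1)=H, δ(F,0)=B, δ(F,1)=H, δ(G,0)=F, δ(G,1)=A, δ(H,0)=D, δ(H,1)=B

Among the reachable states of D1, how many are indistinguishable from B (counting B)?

6

Reachable states from the start: {A,B,C,D,E,F,H}. Unreachable: {G} — drop them.
Start with accepting vs non-accepting: {H} | {A,B,C,D,E,F}.
No further refinement is possible. Final partition (2 blocks): {H} | {A,B,C,D,E,F}.
The equivalence class containing B is {A,B,C,D,E,F}, of size 6.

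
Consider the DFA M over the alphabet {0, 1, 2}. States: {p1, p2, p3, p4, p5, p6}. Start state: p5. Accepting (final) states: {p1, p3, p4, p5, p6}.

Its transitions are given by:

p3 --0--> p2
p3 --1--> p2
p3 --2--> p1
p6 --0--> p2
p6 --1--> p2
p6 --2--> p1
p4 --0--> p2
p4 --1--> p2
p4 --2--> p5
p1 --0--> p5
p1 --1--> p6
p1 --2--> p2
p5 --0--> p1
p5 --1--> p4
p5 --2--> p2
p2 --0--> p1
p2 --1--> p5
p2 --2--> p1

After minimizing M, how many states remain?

First remove the unreachable states {p3}; 5 states remain.
Initial partition by acceptance: {p1,p4,p5,p6} | {p2}.
Refine {p1,p4,p5,p6} on symbol 0: members go to different blocks, giving {p1,p5} and {p4,p6}.
The partition is now stable with 3 blocks: {p1,p5} | {p2} | {p4,p6}.

3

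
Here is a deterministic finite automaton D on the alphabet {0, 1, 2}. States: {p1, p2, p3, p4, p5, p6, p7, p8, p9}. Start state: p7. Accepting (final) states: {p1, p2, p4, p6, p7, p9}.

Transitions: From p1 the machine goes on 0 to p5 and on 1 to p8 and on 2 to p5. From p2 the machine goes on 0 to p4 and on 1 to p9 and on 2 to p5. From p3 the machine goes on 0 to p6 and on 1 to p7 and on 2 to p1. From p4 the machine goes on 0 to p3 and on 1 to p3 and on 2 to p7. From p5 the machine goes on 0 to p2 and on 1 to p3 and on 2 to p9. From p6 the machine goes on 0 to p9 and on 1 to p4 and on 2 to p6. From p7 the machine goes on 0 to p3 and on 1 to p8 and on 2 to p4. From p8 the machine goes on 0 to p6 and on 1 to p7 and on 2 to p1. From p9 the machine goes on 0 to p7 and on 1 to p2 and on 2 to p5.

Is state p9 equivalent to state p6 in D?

No

Every state is reachable, so we keep all 9.
Initial partition by acceptance: {p1,p2,p4,p6,p7,p9} | {p3,p5,p8}.
On input 0, block {p1,p2,p4,p6,p7,p9} splits into {p1,p4,p7} and {p2,p6,p9}.
On input 2, block {p1,p4,p7} splits into {p4,p7} and {p1}.
On input 1, block {p3,p5,p8} splits into {p3,p8} and {p5}.
Split {p2,p6,p9} by δ(·,0) → {p2,p9} and {p6}.
Stable partition: {p4,p7} | {p3,p8} | {p2,p9} | {p1} | {p5} | {p6} — 6 equivalence classes.
p9 and p6 end up in different blocks, so they are distinguishable. For instance, the string '2' is accepted from only p6.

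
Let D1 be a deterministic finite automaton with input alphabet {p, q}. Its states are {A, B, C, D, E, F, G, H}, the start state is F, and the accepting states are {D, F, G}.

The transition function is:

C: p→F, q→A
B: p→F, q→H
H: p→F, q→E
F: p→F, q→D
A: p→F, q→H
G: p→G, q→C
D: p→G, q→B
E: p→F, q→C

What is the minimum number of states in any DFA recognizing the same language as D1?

Start with accepting vs non-accepting: {D,F,G} | {A,B,C,E,H}.
Refine {D,F,G} on symbol q: members go to different blocks, giving {D,G} and {F}.
Stable partition: {D,G} | {A,B,C,E,H} | {F} — 3 equivalence classes.

3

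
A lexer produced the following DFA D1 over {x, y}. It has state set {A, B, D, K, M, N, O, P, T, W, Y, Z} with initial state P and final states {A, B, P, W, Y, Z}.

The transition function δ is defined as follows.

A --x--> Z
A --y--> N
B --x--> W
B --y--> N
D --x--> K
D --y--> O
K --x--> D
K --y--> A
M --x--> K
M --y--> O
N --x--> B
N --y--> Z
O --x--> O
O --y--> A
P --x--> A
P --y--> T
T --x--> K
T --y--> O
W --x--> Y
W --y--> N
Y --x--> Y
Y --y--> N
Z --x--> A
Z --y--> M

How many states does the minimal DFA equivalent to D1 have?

Every state is reachable, so we keep all 12.
P0 = {A,B,P,W,Y,Z} | {D,K,M,N,O,T}.
Refine {D,K,M,N,O,T} on symbol x: members go to different blocks, giving {D,K,M,O,T} and {N}.
Refine {A,B,P,W,Y,Z} on symbol y: members go to different blocks, giving {A,B,W,Y} and {P,Z}.
On input x, block {A,B,W,Y} splits into {B,W,Y} and {A}.
On input y, block {D,K,M,O,T} splits into {D,M,T} and {K,O}.
On input x, block {K,O} splits into {K} and {O}.
No further refinement is possible. Final partition (7 blocks): {B,W,Y} | {D,M,T} | {N} | {P,Z} | {A} | {K} | {O}.

7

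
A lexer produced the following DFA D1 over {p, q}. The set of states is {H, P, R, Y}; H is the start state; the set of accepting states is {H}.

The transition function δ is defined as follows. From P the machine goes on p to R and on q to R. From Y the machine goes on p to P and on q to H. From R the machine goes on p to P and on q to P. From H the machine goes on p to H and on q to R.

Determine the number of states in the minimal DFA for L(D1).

First remove the unreachable states {Y}; 3 states remain.
Start with accepting vs non-accepting: {H} | {P,R}.
No further refinement is possible. Final partition (2 blocks): {H} | {P,R}.

2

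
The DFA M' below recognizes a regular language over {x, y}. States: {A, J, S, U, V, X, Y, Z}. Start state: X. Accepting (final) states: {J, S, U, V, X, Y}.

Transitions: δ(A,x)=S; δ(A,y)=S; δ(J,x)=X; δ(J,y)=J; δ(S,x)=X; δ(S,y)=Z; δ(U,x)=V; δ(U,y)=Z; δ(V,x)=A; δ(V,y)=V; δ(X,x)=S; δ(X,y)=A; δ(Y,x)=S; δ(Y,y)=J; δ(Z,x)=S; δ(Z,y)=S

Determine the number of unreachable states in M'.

BFS from X reaches {A, S, X, Z}; the 4 state(s) J, U, V, Y are never visited.

4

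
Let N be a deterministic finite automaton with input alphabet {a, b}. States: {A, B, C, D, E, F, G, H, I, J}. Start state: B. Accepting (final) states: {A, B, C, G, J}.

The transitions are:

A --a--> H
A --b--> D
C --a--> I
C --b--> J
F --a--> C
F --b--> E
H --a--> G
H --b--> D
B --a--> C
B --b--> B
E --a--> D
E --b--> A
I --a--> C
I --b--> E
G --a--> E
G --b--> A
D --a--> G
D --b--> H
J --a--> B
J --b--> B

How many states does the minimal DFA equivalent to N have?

8

States {F} cannot be reached from the start state, so discard them.
Initial partition by acceptance: {A,B,C,G,J} | {D,E,H,I}.
On input a, block {A,B,C,G,J} splits into {A,C,G} and {B,J}.
Split {A,C,G} by δ(·,b) → {A} and {C} and {G}.
On input a, block {D,E,H,I} splits into {D,H} and {E} and {I}.
Refine {B,J} on symbol a: members go to different blocks, giving {B} and {J}.
The partition is now stable with 8 blocks: {A} | {D,H} | {B} | {C} | {G} | {E} | {I} | {J}.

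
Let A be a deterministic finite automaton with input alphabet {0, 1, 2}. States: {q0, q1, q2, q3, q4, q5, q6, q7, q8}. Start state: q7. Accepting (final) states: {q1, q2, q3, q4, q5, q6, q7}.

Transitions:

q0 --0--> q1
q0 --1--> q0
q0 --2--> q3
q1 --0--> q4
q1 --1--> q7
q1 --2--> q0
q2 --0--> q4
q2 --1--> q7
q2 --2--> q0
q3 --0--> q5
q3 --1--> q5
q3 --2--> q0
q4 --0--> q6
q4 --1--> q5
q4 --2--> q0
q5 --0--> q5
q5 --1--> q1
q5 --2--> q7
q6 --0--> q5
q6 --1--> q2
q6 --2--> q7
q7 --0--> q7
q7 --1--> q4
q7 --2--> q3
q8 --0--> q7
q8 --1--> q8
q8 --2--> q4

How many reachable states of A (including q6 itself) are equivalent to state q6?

2

States {q8} cannot be reached from the start state, so discard them.
Initial partition by acceptance: {q1,q2,q3,q4,q5,q6,q7} | {q0}.
Split {q1,q2,q3,q4,q5,q6,q7} by δ(·,2) → {q1,q2,q3,q4} and {q5,q6,q7}.
Split {q1,q2,q3,q4} by δ(·,0) → {q1,q2} and {q3,q4}.
Split {q5,q6,q7} by δ(·,1) → {q5,q6} and {q7}.
No further refinement is possible. Final partition (5 blocks): {q1,q2} | {q0} | {q5,q6} | {q3,q4} | {q7}.
The equivalence class containing q6 is {q5,q6}, of size 2.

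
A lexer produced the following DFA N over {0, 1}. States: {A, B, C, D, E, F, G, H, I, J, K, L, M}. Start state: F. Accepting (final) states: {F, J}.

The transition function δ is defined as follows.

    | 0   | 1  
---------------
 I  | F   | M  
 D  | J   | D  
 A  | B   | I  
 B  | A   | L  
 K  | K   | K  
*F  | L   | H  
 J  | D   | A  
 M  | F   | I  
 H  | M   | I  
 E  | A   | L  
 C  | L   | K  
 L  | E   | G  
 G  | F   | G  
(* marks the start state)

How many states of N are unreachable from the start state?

4

Starting at F and following transitions, the reachable set is {A, B, E, F, G, H, I, L, M}. That leaves C, D, J, K unreachable — 4 in total.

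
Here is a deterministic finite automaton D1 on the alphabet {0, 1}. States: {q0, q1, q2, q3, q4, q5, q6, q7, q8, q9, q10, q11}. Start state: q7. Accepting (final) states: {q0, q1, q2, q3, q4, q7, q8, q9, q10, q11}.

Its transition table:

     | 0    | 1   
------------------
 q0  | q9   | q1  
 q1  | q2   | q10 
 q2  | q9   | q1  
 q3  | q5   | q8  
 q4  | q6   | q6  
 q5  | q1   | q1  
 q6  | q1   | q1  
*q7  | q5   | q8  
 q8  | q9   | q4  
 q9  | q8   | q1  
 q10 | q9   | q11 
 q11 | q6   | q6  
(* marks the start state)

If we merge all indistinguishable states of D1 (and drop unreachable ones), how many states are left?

States {q0,q3} cannot be reached from the start state, so discard them.
P0 = {q1,q2,q4,q7,q8,q9,q10,q11} | {q5,q6}.
Split {q1,q2,q4,q7,q8,q9,q10,q11} by δ(·,0) → {q1,q2,q8,q9,q10} and {q4,q7,q11}.
Refine {q1,q2,q8,q9,q10} on symbol 1: members go to different blocks, giving {q1,q2,q9} and {q8,q10}.
Refine {q1,q2,q9} on symbol 0: members go to different blocks, giving {q1,q2} and {q9}.
Refine {q1,q2} on symbol 0: members go to different blocks, giving {q1} and {q2}.
Refine {q4,q7,q11} on symbol 1: members go to different blocks, giving {q4,q11} and {q7}.
No further refinement is possible. Final partition (7 blocks): {q1} | {q5,q6} | {q4,q11} | {q8,q10} | {q9} | {q2} | {q7}.

7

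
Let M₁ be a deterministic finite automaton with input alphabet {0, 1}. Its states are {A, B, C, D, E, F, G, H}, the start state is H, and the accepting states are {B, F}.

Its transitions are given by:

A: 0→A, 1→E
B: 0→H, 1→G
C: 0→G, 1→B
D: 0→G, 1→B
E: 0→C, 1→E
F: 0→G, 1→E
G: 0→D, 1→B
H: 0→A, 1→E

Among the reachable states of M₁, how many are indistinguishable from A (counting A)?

2

Reachable states from the start: {A,B,C,D,E,G,H}. Unreachable: {F} — drop them.
P0 = {B} | {A,C,D,E,G,H}.
On input 1, block {A,C,D,E,G,H} splits into {A,E,H} and {C,D,G}.
On input 0, block {A,E,H} splits into {A,H} and {E}.
The partition is now stable with 4 blocks: {B} | {A,H} | {C,D,G} | {E}.
The equivalence class containing A is {A,H}, of size 2.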